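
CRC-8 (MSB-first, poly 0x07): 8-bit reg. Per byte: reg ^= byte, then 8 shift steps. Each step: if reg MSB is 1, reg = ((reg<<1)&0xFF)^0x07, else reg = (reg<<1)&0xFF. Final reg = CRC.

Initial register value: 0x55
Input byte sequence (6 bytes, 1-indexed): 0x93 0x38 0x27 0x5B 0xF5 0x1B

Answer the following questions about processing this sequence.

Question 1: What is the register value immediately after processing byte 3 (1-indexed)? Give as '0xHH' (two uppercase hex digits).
After byte 1 (0x93): reg=0x5C
After byte 2 (0x38): reg=0x3B
After byte 3 (0x27): reg=0x54

Answer: 0x54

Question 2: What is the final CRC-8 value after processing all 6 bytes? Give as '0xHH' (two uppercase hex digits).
After byte 1 (0x93): reg=0x5C
After byte 2 (0x38): reg=0x3B
After byte 3 (0x27): reg=0x54
After byte 4 (0x5B): reg=0x2D
After byte 5 (0xF5): reg=0x06
After byte 6 (0x1B): reg=0x53

Answer: 0x53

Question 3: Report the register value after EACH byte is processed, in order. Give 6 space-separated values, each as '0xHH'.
0x5C 0x3B 0x54 0x2D 0x06 0x53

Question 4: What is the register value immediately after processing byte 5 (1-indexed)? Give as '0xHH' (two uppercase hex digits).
After byte 1 (0x93): reg=0x5C
After byte 2 (0x38): reg=0x3B
After byte 3 (0x27): reg=0x54
After byte 4 (0x5B): reg=0x2D
After byte 5 (0xF5): reg=0x06

Answer: 0x06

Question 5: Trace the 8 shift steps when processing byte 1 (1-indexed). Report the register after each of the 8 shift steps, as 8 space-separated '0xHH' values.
Answer: 0x8B 0x11 0x22 0x44 0x88 0x17 0x2E 0x5C

Derivation:
Register before byte 1: 0x55
After XOR with byte 0x93: 0xC6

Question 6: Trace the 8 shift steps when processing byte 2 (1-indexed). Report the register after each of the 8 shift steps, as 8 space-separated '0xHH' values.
Answer: 0xC8 0x97 0x29 0x52 0xA4 0x4F 0x9E 0x3B

Derivation:
After byte 1 (0x93): reg=0x5C
Register before byte 2: 0x5C
After XOR with byte 0x38: 0x64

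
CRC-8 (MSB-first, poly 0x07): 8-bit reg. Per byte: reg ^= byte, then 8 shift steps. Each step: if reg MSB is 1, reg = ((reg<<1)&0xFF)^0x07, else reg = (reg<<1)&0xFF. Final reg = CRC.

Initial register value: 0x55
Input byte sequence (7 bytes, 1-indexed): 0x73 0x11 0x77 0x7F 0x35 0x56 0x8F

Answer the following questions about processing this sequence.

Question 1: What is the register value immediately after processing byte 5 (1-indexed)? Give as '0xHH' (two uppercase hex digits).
After byte 1 (0x73): reg=0xF2
After byte 2 (0x11): reg=0xA7
After byte 3 (0x77): reg=0x3E
After byte 4 (0x7F): reg=0xC0
After byte 5 (0x35): reg=0xC5

Answer: 0xC5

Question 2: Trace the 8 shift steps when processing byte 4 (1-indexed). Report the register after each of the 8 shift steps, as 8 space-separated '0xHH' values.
Answer: 0x82 0x03 0x06 0x0C 0x18 0x30 0x60 0xC0

Derivation:
After byte 1 (0x73): reg=0xF2
After byte 2 (0x11): reg=0xA7
After byte 3 (0x77): reg=0x3E
Register before byte 4: 0x3E
After XOR with byte 0x7F: 0x41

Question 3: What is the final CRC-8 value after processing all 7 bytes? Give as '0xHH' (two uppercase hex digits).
Answer: 0x7A

Derivation:
After byte 1 (0x73): reg=0xF2
After byte 2 (0x11): reg=0xA7
After byte 3 (0x77): reg=0x3E
After byte 4 (0x7F): reg=0xC0
After byte 5 (0x35): reg=0xC5
After byte 6 (0x56): reg=0xF0
After byte 7 (0x8F): reg=0x7A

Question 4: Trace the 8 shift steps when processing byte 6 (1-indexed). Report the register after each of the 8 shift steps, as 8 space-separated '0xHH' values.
Answer: 0x21 0x42 0x84 0x0F 0x1E 0x3C 0x78 0xF0

Derivation:
After byte 1 (0x73): reg=0xF2
After byte 2 (0x11): reg=0xA7
After byte 3 (0x77): reg=0x3E
After byte 4 (0x7F): reg=0xC0
After byte 5 (0x35): reg=0xC5
Register before byte 6: 0xC5
After XOR with byte 0x56: 0x93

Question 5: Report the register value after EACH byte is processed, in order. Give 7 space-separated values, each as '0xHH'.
0xF2 0xA7 0x3E 0xC0 0xC5 0xF0 0x7A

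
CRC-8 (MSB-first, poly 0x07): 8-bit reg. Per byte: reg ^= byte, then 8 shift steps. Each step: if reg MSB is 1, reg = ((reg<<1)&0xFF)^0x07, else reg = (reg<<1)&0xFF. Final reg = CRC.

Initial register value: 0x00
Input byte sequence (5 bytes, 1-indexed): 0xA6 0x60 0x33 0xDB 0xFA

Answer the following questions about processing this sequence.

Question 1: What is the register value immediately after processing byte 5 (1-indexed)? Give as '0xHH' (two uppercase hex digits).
Answer: 0x74

Derivation:
After byte 1 (0xA6): reg=0x7B
After byte 2 (0x60): reg=0x41
After byte 3 (0x33): reg=0x59
After byte 4 (0xDB): reg=0x87
After byte 5 (0xFA): reg=0x74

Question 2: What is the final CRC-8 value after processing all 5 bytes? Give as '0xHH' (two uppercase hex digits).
After byte 1 (0xA6): reg=0x7B
After byte 2 (0x60): reg=0x41
After byte 3 (0x33): reg=0x59
After byte 4 (0xDB): reg=0x87
After byte 5 (0xFA): reg=0x74

Answer: 0x74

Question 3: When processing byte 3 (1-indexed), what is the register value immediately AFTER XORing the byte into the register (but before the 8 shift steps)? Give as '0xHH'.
Answer: 0x72

Derivation:
Register before byte 3: 0x41
Byte 3: 0x33
0x41 XOR 0x33 = 0x72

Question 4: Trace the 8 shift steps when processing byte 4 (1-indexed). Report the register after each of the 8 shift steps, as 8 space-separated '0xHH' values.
Answer: 0x03 0x06 0x0C 0x18 0x30 0x60 0xC0 0x87

Derivation:
After byte 1 (0xA6): reg=0x7B
After byte 2 (0x60): reg=0x41
After byte 3 (0x33): reg=0x59
Register before byte 4: 0x59
After XOR with byte 0xDB: 0x82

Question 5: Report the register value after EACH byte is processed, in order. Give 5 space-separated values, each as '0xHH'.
0x7B 0x41 0x59 0x87 0x74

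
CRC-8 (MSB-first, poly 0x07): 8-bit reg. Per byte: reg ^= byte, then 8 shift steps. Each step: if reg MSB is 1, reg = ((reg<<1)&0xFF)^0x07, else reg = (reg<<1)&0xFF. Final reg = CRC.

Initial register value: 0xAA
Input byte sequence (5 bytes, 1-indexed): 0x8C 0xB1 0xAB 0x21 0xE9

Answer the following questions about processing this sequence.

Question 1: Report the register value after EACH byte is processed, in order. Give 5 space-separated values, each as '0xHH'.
0xF2 0xCE 0x3C 0x53 0x2F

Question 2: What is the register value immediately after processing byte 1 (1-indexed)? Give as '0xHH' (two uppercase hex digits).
After byte 1 (0x8C): reg=0xF2

Answer: 0xF2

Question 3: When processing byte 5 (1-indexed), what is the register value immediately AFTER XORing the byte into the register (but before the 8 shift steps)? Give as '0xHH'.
Register before byte 5: 0x53
Byte 5: 0xE9
0x53 XOR 0xE9 = 0xBA

Answer: 0xBA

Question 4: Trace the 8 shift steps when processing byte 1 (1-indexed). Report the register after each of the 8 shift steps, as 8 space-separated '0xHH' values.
Answer: 0x4C 0x98 0x37 0x6E 0xDC 0xBF 0x79 0xF2

Derivation:
Register before byte 1: 0xAA
After XOR with byte 0x8C: 0x26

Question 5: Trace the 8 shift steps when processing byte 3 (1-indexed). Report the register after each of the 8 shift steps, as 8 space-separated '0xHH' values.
After byte 1 (0x8C): reg=0xF2
After byte 2 (0xB1): reg=0xCE
Register before byte 3: 0xCE
After XOR with byte 0xAB: 0x65

Answer: 0xCA 0x93 0x21 0x42 0x84 0x0F 0x1E 0x3C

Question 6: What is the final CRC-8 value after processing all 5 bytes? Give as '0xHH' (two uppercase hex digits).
After byte 1 (0x8C): reg=0xF2
After byte 2 (0xB1): reg=0xCE
After byte 3 (0xAB): reg=0x3C
After byte 4 (0x21): reg=0x53
After byte 5 (0xE9): reg=0x2F

Answer: 0x2F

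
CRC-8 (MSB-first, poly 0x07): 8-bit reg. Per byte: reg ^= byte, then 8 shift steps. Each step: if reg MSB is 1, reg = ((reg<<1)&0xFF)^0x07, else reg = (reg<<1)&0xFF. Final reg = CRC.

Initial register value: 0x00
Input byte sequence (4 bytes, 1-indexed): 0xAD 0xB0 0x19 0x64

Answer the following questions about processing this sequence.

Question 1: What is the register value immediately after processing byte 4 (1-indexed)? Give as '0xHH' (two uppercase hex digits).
After byte 1 (0xAD): reg=0x4A
After byte 2 (0xB0): reg=0xE8
After byte 3 (0x19): reg=0xD9
After byte 4 (0x64): reg=0x3A

Answer: 0x3A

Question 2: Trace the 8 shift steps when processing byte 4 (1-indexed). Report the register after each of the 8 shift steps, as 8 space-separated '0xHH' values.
Answer: 0x7D 0xFA 0xF3 0xE1 0xC5 0x8D 0x1D 0x3A

Derivation:
After byte 1 (0xAD): reg=0x4A
After byte 2 (0xB0): reg=0xE8
After byte 3 (0x19): reg=0xD9
Register before byte 4: 0xD9
After XOR with byte 0x64: 0xBD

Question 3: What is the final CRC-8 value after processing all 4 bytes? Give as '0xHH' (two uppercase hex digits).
After byte 1 (0xAD): reg=0x4A
After byte 2 (0xB0): reg=0xE8
After byte 3 (0x19): reg=0xD9
After byte 4 (0x64): reg=0x3A

Answer: 0x3A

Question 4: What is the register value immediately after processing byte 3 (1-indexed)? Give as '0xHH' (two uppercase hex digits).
After byte 1 (0xAD): reg=0x4A
After byte 2 (0xB0): reg=0xE8
After byte 3 (0x19): reg=0xD9

Answer: 0xD9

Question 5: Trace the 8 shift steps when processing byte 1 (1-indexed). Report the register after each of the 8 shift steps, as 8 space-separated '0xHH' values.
Answer: 0x5D 0xBA 0x73 0xE6 0xCB 0x91 0x25 0x4A

Derivation:
Register before byte 1: 0x00
After XOR with byte 0xAD: 0xAD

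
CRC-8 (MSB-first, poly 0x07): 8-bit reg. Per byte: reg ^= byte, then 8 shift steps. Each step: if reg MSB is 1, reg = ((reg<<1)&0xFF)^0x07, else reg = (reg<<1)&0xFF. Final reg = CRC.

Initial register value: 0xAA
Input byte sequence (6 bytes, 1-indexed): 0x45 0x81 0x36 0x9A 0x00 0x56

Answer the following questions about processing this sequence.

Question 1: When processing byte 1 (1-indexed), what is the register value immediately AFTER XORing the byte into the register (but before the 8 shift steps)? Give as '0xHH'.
Register before byte 1: 0xAA
Byte 1: 0x45
0xAA XOR 0x45 = 0xEF

Answer: 0xEF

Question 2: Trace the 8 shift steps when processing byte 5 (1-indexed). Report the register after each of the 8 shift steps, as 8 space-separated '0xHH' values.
Answer: 0x3B 0x76 0xEC 0xDF 0xB9 0x75 0xEA 0xD3

Derivation:
After byte 1 (0x45): reg=0x83
After byte 2 (0x81): reg=0x0E
After byte 3 (0x36): reg=0xA8
After byte 4 (0x9A): reg=0x9E
Register before byte 5: 0x9E
After XOR with byte 0x00: 0x9E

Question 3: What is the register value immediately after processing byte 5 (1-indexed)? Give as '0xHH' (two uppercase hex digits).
After byte 1 (0x45): reg=0x83
After byte 2 (0x81): reg=0x0E
After byte 3 (0x36): reg=0xA8
After byte 4 (0x9A): reg=0x9E
After byte 5 (0x00): reg=0xD3

Answer: 0xD3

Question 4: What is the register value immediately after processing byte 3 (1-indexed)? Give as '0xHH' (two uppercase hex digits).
After byte 1 (0x45): reg=0x83
After byte 2 (0x81): reg=0x0E
After byte 3 (0x36): reg=0xA8

Answer: 0xA8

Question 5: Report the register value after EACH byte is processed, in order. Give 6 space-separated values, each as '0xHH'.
0x83 0x0E 0xA8 0x9E 0xD3 0x92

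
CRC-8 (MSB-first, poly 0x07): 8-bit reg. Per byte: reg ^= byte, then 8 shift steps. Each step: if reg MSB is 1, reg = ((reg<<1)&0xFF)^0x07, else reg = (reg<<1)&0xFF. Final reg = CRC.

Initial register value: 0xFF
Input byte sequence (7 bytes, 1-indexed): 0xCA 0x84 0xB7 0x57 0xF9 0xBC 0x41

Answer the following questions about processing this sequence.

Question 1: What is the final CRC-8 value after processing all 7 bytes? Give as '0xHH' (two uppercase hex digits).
Answer: 0xC3

Derivation:
After byte 1 (0xCA): reg=0x8B
After byte 2 (0x84): reg=0x2D
After byte 3 (0xB7): reg=0xCF
After byte 4 (0x57): reg=0xC1
After byte 5 (0xF9): reg=0xA8
After byte 6 (0xBC): reg=0x6C
After byte 7 (0x41): reg=0xC3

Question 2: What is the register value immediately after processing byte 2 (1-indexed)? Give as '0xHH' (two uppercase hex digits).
After byte 1 (0xCA): reg=0x8B
After byte 2 (0x84): reg=0x2D

Answer: 0x2D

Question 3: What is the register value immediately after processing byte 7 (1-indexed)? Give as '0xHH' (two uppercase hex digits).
Answer: 0xC3

Derivation:
After byte 1 (0xCA): reg=0x8B
After byte 2 (0x84): reg=0x2D
After byte 3 (0xB7): reg=0xCF
After byte 4 (0x57): reg=0xC1
After byte 5 (0xF9): reg=0xA8
After byte 6 (0xBC): reg=0x6C
After byte 7 (0x41): reg=0xC3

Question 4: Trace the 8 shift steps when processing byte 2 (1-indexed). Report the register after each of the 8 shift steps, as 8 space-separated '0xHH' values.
Answer: 0x1E 0x3C 0x78 0xF0 0xE7 0xC9 0x95 0x2D

Derivation:
After byte 1 (0xCA): reg=0x8B
Register before byte 2: 0x8B
After XOR with byte 0x84: 0x0F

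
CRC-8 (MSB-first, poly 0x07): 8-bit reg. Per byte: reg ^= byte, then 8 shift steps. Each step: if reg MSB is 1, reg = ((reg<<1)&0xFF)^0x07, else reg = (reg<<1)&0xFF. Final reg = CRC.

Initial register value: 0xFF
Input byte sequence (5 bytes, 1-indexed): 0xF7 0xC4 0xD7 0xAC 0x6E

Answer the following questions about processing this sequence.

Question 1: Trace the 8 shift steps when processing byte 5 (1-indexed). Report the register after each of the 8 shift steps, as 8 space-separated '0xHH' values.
After byte 1 (0xF7): reg=0x38
After byte 2 (0xC4): reg=0xFA
After byte 3 (0xD7): reg=0xC3
After byte 4 (0xAC): reg=0x0A
Register before byte 5: 0x0A
After XOR with byte 0x6E: 0x64

Answer: 0xC8 0x97 0x29 0x52 0xA4 0x4F 0x9E 0x3B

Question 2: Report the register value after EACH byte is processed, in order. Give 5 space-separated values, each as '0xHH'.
0x38 0xFA 0xC3 0x0A 0x3B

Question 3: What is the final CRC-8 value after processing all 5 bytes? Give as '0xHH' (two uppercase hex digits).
After byte 1 (0xF7): reg=0x38
After byte 2 (0xC4): reg=0xFA
After byte 3 (0xD7): reg=0xC3
After byte 4 (0xAC): reg=0x0A
After byte 5 (0x6E): reg=0x3B

Answer: 0x3B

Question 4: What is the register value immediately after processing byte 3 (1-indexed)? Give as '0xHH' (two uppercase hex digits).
Answer: 0xC3

Derivation:
After byte 1 (0xF7): reg=0x38
After byte 2 (0xC4): reg=0xFA
After byte 3 (0xD7): reg=0xC3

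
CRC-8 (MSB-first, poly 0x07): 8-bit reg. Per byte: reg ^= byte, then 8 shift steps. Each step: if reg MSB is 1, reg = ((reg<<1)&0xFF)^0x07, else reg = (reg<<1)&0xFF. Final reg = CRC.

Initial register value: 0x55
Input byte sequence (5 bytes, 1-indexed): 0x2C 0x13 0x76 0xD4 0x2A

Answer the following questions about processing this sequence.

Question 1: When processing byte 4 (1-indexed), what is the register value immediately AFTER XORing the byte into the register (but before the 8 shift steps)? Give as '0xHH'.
Answer: 0xA4

Derivation:
Register before byte 4: 0x70
Byte 4: 0xD4
0x70 XOR 0xD4 = 0xA4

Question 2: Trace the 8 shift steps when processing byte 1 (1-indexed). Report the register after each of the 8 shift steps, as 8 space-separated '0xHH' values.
Answer: 0xF2 0xE3 0xC1 0x85 0x0D 0x1A 0x34 0x68

Derivation:
Register before byte 1: 0x55
After XOR with byte 0x2C: 0x79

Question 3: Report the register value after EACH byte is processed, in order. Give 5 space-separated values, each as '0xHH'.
0x68 0x66 0x70 0x75 0x9A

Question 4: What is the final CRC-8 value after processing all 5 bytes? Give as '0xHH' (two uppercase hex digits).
Answer: 0x9A

Derivation:
After byte 1 (0x2C): reg=0x68
After byte 2 (0x13): reg=0x66
After byte 3 (0x76): reg=0x70
After byte 4 (0xD4): reg=0x75
After byte 5 (0x2A): reg=0x9A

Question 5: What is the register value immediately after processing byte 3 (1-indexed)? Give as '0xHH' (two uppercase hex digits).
Answer: 0x70

Derivation:
After byte 1 (0x2C): reg=0x68
After byte 2 (0x13): reg=0x66
After byte 3 (0x76): reg=0x70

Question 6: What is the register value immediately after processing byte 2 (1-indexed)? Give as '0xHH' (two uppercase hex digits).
After byte 1 (0x2C): reg=0x68
After byte 2 (0x13): reg=0x66

Answer: 0x66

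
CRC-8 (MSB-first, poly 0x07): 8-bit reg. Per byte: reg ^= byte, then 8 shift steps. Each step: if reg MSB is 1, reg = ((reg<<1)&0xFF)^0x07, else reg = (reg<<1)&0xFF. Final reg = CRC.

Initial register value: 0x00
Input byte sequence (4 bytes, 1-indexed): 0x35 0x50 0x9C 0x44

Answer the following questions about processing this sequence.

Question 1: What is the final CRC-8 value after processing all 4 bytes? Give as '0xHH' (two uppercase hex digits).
Answer: 0x05

Derivation:
After byte 1 (0x35): reg=0x8B
After byte 2 (0x50): reg=0x0F
After byte 3 (0x9C): reg=0xF0
After byte 4 (0x44): reg=0x05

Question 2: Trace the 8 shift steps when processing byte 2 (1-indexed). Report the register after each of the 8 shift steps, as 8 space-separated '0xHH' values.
After byte 1 (0x35): reg=0x8B
Register before byte 2: 0x8B
After XOR with byte 0x50: 0xDB

Answer: 0xB1 0x65 0xCA 0x93 0x21 0x42 0x84 0x0F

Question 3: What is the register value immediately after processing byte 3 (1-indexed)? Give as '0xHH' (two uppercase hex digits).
After byte 1 (0x35): reg=0x8B
After byte 2 (0x50): reg=0x0F
After byte 3 (0x9C): reg=0xF0

Answer: 0xF0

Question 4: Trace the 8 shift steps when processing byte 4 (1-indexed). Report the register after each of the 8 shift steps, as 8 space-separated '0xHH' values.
Answer: 0x6F 0xDE 0xBB 0x71 0xE2 0xC3 0x81 0x05

Derivation:
After byte 1 (0x35): reg=0x8B
After byte 2 (0x50): reg=0x0F
After byte 3 (0x9C): reg=0xF0
Register before byte 4: 0xF0
After XOR with byte 0x44: 0xB4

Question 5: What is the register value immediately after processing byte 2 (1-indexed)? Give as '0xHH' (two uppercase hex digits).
Answer: 0x0F

Derivation:
After byte 1 (0x35): reg=0x8B
After byte 2 (0x50): reg=0x0F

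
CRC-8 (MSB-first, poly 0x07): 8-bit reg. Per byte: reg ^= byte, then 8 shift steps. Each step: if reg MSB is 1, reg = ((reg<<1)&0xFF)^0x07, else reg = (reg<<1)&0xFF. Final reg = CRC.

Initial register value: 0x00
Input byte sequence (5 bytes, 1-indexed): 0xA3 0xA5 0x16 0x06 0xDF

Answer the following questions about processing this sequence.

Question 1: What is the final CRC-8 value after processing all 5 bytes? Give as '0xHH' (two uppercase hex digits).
Answer: 0x56

Derivation:
After byte 1 (0xA3): reg=0x60
After byte 2 (0xA5): reg=0x55
After byte 3 (0x16): reg=0xCE
After byte 4 (0x06): reg=0x76
After byte 5 (0xDF): reg=0x56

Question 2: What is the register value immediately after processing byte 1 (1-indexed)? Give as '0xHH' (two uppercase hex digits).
Answer: 0x60

Derivation:
After byte 1 (0xA3): reg=0x60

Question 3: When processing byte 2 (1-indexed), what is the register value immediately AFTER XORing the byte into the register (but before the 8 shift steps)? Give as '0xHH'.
Register before byte 2: 0x60
Byte 2: 0xA5
0x60 XOR 0xA5 = 0xC5

Answer: 0xC5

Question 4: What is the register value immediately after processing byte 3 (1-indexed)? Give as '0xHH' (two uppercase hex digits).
After byte 1 (0xA3): reg=0x60
After byte 2 (0xA5): reg=0x55
After byte 3 (0x16): reg=0xCE

Answer: 0xCE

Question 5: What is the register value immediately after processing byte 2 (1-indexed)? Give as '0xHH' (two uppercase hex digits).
Answer: 0x55

Derivation:
After byte 1 (0xA3): reg=0x60
After byte 2 (0xA5): reg=0x55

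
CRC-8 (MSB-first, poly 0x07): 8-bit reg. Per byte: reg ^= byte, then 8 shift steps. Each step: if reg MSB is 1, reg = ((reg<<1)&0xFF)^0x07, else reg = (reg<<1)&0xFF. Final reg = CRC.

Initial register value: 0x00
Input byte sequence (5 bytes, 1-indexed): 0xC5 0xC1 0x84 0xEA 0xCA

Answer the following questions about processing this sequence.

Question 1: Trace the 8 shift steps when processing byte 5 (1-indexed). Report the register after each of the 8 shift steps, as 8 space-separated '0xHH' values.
After byte 1 (0xC5): reg=0x55
After byte 2 (0xC1): reg=0xE5
After byte 3 (0x84): reg=0x20
After byte 4 (0xEA): reg=0x78
Register before byte 5: 0x78
After XOR with byte 0xCA: 0xB2

Answer: 0x63 0xC6 0x8B 0x11 0x22 0x44 0x88 0x17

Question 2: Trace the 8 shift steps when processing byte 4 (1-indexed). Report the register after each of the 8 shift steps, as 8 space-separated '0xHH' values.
Answer: 0x93 0x21 0x42 0x84 0x0F 0x1E 0x3C 0x78

Derivation:
After byte 1 (0xC5): reg=0x55
After byte 2 (0xC1): reg=0xE5
After byte 3 (0x84): reg=0x20
Register before byte 4: 0x20
After XOR with byte 0xEA: 0xCA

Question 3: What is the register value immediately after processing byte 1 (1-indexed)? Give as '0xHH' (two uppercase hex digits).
Answer: 0x55

Derivation:
After byte 1 (0xC5): reg=0x55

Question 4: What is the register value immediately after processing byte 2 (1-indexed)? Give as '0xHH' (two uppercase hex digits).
After byte 1 (0xC5): reg=0x55
After byte 2 (0xC1): reg=0xE5

Answer: 0xE5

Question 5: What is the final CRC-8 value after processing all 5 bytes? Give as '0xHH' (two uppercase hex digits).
Answer: 0x17

Derivation:
After byte 1 (0xC5): reg=0x55
After byte 2 (0xC1): reg=0xE5
After byte 3 (0x84): reg=0x20
After byte 4 (0xEA): reg=0x78
After byte 5 (0xCA): reg=0x17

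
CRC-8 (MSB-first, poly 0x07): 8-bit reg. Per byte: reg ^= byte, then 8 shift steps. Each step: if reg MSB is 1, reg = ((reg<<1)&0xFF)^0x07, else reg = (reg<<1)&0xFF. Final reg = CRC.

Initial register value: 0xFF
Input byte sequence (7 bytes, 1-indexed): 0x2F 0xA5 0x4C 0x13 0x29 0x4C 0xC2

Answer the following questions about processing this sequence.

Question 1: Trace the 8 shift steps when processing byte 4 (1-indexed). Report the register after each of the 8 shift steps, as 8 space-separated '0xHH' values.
After byte 1 (0x2F): reg=0x3E
After byte 2 (0xA5): reg=0xC8
After byte 3 (0x4C): reg=0x95
Register before byte 4: 0x95
After XOR with byte 0x13: 0x86

Answer: 0x0B 0x16 0x2C 0x58 0xB0 0x67 0xCE 0x9B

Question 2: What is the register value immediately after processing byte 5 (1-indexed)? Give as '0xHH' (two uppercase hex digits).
Answer: 0x17

Derivation:
After byte 1 (0x2F): reg=0x3E
After byte 2 (0xA5): reg=0xC8
After byte 3 (0x4C): reg=0x95
After byte 4 (0x13): reg=0x9B
After byte 5 (0x29): reg=0x17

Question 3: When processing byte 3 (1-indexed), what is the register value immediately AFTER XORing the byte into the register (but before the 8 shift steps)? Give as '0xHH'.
Answer: 0x84

Derivation:
Register before byte 3: 0xC8
Byte 3: 0x4C
0xC8 XOR 0x4C = 0x84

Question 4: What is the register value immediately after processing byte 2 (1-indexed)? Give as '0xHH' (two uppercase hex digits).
Answer: 0xC8

Derivation:
After byte 1 (0x2F): reg=0x3E
After byte 2 (0xA5): reg=0xC8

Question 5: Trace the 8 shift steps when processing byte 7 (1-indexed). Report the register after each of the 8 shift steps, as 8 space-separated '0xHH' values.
Answer: 0x88 0x17 0x2E 0x5C 0xB8 0x77 0xEE 0xDB

Derivation:
After byte 1 (0x2F): reg=0x3E
After byte 2 (0xA5): reg=0xC8
After byte 3 (0x4C): reg=0x95
After byte 4 (0x13): reg=0x9B
After byte 5 (0x29): reg=0x17
After byte 6 (0x4C): reg=0x86
Register before byte 7: 0x86
After XOR with byte 0xC2: 0x44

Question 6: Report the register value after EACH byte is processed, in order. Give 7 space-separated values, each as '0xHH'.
0x3E 0xC8 0x95 0x9B 0x17 0x86 0xDB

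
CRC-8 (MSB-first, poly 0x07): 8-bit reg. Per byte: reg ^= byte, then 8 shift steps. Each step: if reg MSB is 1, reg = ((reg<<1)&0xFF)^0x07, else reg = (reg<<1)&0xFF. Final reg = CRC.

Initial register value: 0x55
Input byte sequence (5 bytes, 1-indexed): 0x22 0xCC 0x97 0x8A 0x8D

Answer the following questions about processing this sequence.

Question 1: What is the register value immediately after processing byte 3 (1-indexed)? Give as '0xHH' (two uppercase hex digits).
After byte 1 (0x22): reg=0x42
After byte 2 (0xCC): reg=0xA3
After byte 3 (0x97): reg=0x8C

Answer: 0x8C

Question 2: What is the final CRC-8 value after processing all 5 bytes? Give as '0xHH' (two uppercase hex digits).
After byte 1 (0x22): reg=0x42
After byte 2 (0xCC): reg=0xA3
After byte 3 (0x97): reg=0x8C
After byte 4 (0x8A): reg=0x12
After byte 5 (0x8D): reg=0xD4

Answer: 0xD4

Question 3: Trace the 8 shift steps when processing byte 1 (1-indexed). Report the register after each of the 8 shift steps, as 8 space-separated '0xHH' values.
Answer: 0xEE 0xDB 0xB1 0x65 0xCA 0x93 0x21 0x42

Derivation:
Register before byte 1: 0x55
After XOR with byte 0x22: 0x77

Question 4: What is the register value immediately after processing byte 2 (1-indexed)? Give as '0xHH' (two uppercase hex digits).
Answer: 0xA3

Derivation:
After byte 1 (0x22): reg=0x42
After byte 2 (0xCC): reg=0xA3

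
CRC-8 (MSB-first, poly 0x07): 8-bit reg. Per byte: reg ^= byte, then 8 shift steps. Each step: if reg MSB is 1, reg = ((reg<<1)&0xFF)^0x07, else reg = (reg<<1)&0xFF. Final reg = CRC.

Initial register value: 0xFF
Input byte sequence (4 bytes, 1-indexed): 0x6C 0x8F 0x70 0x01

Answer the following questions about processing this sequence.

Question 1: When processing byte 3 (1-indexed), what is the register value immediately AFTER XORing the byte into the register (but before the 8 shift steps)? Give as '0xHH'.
Register before byte 3: 0x7A
Byte 3: 0x70
0x7A XOR 0x70 = 0x0A

Answer: 0x0A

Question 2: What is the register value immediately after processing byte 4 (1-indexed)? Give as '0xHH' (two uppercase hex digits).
After byte 1 (0x6C): reg=0xF0
After byte 2 (0x8F): reg=0x7A
After byte 3 (0x70): reg=0x36
After byte 4 (0x01): reg=0x85

Answer: 0x85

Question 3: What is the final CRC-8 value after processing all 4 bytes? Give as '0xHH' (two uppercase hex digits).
After byte 1 (0x6C): reg=0xF0
After byte 2 (0x8F): reg=0x7A
After byte 3 (0x70): reg=0x36
After byte 4 (0x01): reg=0x85

Answer: 0x85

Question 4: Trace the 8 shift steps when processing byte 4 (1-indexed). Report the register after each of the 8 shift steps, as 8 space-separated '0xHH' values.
Answer: 0x6E 0xDC 0xBF 0x79 0xF2 0xE3 0xC1 0x85

Derivation:
After byte 1 (0x6C): reg=0xF0
After byte 2 (0x8F): reg=0x7A
After byte 3 (0x70): reg=0x36
Register before byte 4: 0x36
After XOR with byte 0x01: 0x37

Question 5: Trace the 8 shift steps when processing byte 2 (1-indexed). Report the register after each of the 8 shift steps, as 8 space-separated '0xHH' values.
After byte 1 (0x6C): reg=0xF0
Register before byte 2: 0xF0
After XOR with byte 0x8F: 0x7F

Answer: 0xFE 0xFB 0xF1 0xE5 0xCD 0x9D 0x3D 0x7A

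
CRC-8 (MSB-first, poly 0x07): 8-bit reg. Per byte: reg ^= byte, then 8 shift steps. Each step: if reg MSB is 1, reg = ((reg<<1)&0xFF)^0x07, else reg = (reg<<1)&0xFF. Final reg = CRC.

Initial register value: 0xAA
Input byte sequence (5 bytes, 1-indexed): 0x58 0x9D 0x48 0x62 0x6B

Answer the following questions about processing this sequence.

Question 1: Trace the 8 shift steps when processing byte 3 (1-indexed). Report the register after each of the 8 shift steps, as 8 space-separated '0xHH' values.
Answer: 0x5F 0xBE 0x7B 0xF6 0xEB 0xD1 0xA5 0x4D

Derivation:
After byte 1 (0x58): reg=0xD0
After byte 2 (0x9D): reg=0xE4
Register before byte 3: 0xE4
After XOR with byte 0x48: 0xAC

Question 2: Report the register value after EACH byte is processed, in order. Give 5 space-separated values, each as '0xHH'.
0xD0 0xE4 0x4D 0xCD 0x7B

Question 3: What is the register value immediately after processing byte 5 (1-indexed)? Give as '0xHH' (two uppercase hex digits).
Answer: 0x7B

Derivation:
After byte 1 (0x58): reg=0xD0
After byte 2 (0x9D): reg=0xE4
After byte 3 (0x48): reg=0x4D
After byte 4 (0x62): reg=0xCD
After byte 5 (0x6B): reg=0x7B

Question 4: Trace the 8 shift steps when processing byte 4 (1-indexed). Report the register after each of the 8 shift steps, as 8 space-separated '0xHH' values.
After byte 1 (0x58): reg=0xD0
After byte 2 (0x9D): reg=0xE4
After byte 3 (0x48): reg=0x4D
Register before byte 4: 0x4D
After XOR with byte 0x62: 0x2F

Answer: 0x5E 0xBC 0x7F 0xFE 0xFB 0xF1 0xE5 0xCD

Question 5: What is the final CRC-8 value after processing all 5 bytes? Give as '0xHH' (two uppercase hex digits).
Answer: 0x7B

Derivation:
After byte 1 (0x58): reg=0xD0
After byte 2 (0x9D): reg=0xE4
After byte 3 (0x48): reg=0x4D
After byte 4 (0x62): reg=0xCD
After byte 5 (0x6B): reg=0x7B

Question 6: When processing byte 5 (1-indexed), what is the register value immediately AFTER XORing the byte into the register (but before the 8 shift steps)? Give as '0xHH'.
Answer: 0xA6

Derivation:
Register before byte 5: 0xCD
Byte 5: 0x6B
0xCD XOR 0x6B = 0xA6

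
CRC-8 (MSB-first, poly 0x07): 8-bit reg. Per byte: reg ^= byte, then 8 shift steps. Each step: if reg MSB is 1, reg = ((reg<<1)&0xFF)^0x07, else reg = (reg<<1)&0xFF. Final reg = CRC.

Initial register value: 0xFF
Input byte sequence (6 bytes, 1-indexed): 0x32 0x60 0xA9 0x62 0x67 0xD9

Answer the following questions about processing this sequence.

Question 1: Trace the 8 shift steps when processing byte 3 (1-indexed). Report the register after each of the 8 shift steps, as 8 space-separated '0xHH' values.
Answer: 0x13 0x26 0x4C 0x98 0x37 0x6E 0xDC 0xBF

Derivation:
After byte 1 (0x32): reg=0x6D
After byte 2 (0x60): reg=0x23
Register before byte 3: 0x23
After XOR with byte 0xA9: 0x8A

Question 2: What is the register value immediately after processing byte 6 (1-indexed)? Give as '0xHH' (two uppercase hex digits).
Answer: 0x21

Derivation:
After byte 1 (0x32): reg=0x6D
After byte 2 (0x60): reg=0x23
After byte 3 (0xA9): reg=0xBF
After byte 4 (0x62): reg=0x1D
After byte 5 (0x67): reg=0x61
After byte 6 (0xD9): reg=0x21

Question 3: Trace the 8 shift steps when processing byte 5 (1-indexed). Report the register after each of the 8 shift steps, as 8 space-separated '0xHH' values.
After byte 1 (0x32): reg=0x6D
After byte 2 (0x60): reg=0x23
After byte 3 (0xA9): reg=0xBF
After byte 4 (0x62): reg=0x1D
Register before byte 5: 0x1D
After XOR with byte 0x67: 0x7A

Answer: 0xF4 0xEF 0xD9 0xB5 0x6D 0xDA 0xB3 0x61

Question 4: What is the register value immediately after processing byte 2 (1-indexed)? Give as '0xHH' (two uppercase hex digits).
After byte 1 (0x32): reg=0x6D
After byte 2 (0x60): reg=0x23

Answer: 0x23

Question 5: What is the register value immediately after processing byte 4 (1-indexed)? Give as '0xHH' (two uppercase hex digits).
After byte 1 (0x32): reg=0x6D
After byte 2 (0x60): reg=0x23
After byte 3 (0xA9): reg=0xBF
After byte 4 (0x62): reg=0x1D

Answer: 0x1D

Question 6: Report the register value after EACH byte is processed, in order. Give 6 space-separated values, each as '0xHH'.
0x6D 0x23 0xBF 0x1D 0x61 0x21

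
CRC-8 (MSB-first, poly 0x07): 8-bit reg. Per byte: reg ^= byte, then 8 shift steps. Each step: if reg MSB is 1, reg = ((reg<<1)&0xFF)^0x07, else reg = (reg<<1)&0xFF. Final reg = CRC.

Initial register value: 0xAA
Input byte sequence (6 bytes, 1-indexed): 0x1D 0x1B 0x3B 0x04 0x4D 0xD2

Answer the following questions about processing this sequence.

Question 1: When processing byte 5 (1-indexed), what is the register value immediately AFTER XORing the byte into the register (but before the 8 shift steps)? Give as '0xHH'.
Answer: 0x8B

Derivation:
Register before byte 5: 0xC6
Byte 5: 0x4D
0xC6 XOR 0x4D = 0x8B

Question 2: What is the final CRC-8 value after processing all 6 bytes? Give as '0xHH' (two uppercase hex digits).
Answer: 0x11

Derivation:
After byte 1 (0x1D): reg=0x0C
After byte 2 (0x1B): reg=0x65
After byte 3 (0x3B): reg=0x9D
After byte 4 (0x04): reg=0xC6
After byte 5 (0x4D): reg=0xB8
After byte 6 (0xD2): reg=0x11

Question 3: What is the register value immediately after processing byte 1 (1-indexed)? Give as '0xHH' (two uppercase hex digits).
After byte 1 (0x1D): reg=0x0C

Answer: 0x0C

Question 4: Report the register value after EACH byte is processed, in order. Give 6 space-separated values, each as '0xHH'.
0x0C 0x65 0x9D 0xC6 0xB8 0x11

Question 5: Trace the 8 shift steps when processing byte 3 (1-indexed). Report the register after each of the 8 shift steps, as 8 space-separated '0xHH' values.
Answer: 0xBC 0x7F 0xFE 0xFB 0xF1 0xE5 0xCD 0x9D

Derivation:
After byte 1 (0x1D): reg=0x0C
After byte 2 (0x1B): reg=0x65
Register before byte 3: 0x65
After XOR with byte 0x3B: 0x5E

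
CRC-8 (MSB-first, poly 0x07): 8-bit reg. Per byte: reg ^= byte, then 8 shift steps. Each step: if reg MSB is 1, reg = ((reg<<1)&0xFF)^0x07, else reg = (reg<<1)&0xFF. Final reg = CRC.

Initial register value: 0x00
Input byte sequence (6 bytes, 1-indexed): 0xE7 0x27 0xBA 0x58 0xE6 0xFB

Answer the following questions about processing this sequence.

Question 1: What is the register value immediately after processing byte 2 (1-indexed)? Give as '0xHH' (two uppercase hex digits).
After byte 1 (0xE7): reg=0xBB
After byte 2 (0x27): reg=0xDD

Answer: 0xDD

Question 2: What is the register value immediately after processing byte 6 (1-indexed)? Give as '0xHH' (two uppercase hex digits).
After byte 1 (0xE7): reg=0xBB
After byte 2 (0x27): reg=0xDD
After byte 3 (0xBA): reg=0x32
After byte 4 (0x58): reg=0x11
After byte 5 (0xE6): reg=0xCB
After byte 6 (0xFB): reg=0x90

Answer: 0x90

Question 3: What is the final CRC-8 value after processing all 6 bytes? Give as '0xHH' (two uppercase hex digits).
Answer: 0x90

Derivation:
After byte 1 (0xE7): reg=0xBB
After byte 2 (0x27): reg=0xDD
After byte 3 (0xBA): reg=0x32
After byte 4 (0x58): reg=0x11
After byte 5 (0xE6): reg=0xCB
After byte 6 (0xFB): reg=0x90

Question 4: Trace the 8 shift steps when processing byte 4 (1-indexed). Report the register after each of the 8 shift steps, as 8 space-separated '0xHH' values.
After byte 1 (0xE7): reg=0xBB
After byte 2 (0x27): reg=0xDD
After byte 3 (0xBA): reg=0x32
Register before byte 4: 0x32
After XOR with byte 0x58: 0x6A

Answer: 0xD4 0xAF 0x59 0xB2 0x63 0xC6 0x8B 0x11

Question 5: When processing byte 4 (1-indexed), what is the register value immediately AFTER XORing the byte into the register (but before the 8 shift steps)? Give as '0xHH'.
Register before byte 4: 0x32
Byte 4: 0x58
0x32 XOR 0x58 = 0x6A

Answer: 0x6A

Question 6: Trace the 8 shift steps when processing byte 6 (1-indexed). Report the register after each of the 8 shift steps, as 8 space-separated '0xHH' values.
After byte 1 (0xE7): reg=0xBB
After byte 2 (0x27): reg=0xDD
After byte 3 (0xBA): reg=0x32
After byte 4 (0x58): reg=0x11
After byte 5 (0xE6): reg=0xCB
Register before byte 6: 0xCB
After XOR with byte 0xFB: 0x30

Answer: 0x60 0xC0 0x87 0x09 0x12 0x24 0x48 0x90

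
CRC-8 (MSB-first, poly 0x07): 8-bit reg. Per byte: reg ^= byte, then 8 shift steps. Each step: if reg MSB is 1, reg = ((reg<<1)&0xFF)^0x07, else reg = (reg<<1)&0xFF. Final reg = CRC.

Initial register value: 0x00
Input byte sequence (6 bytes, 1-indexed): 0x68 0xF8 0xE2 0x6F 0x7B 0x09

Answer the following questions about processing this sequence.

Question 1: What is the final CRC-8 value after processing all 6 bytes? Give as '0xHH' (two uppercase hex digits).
After byte 1 (0x68): reg=0x1F
After byte 2 (0xF8): reg=0xBB
After byte 3 (0xE2): reg=0x88
After byte 4 (0x6F): reg=0xBB
After byte 5 (0x7B): reg=0x4E
After byte 6 (0x09): reg=0xD2

Answer: 0xD2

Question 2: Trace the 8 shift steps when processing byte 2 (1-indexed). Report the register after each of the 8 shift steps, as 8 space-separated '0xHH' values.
Answer: 0xC9 0x95 0x2D 0x5A 0xB4 0x6F 0xDE 0xBB

Derivation:
After byte 1 (0x68): reg=0x1F
Register before byte 2: 0x1F
After XOR with byte 0xF8: 0xE7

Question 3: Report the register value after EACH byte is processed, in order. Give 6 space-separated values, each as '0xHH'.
0x1F 0xBB 0x88 0xBB 0x4E 0xD2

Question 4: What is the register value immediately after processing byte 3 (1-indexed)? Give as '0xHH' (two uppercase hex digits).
After byte 1 (0x68): reg=0x1F
After byte 2 (0xF8): reg=0xBB
After byte 3 (0xE2): reg=0x88

Answer: 0x88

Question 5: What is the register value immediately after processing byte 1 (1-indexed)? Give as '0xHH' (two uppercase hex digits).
Answer: 0x1F

Derivation:
After byte 1 (0x68): reg=0x1F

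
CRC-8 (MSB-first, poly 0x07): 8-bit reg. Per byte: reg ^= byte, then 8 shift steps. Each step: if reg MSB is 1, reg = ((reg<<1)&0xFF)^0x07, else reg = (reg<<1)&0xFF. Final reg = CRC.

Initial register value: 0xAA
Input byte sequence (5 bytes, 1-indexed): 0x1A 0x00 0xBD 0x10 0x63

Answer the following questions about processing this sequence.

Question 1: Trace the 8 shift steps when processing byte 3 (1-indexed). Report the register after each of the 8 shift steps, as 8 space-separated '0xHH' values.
After byte 1 (0x1A): reg=0x19
After byte 2 (0x00): reg=0x4F
Register before byte 3: 0x4F
After XOR with byte 0xBD: 0xF2

Answer: 0xE3 0xC1 0x85 0x0D 0x1A 0x34 0x68 0xD0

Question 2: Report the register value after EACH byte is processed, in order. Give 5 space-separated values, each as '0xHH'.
0x19 0x4F 0xD0 0x4E 0xC3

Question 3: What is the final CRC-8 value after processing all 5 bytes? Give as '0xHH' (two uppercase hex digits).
Answer: 0xC3

Derivation:
After byte 1 (0x1A): reg=0x19
After byte 2 (0x00): reg=0x4F
After byte 3 (0xBD): reg=0xD0
After byte 4 (0x10): reg=0x4E
After byte 5 (0x63): reg=0xC3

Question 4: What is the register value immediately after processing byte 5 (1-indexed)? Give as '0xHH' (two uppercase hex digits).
Answer: 0xC3

Derivation:
After byte 1 (0x1A): reg=0x19
After byte 2 (0x00): reg=0x4F
After byte 3 (0xBD): reg=0xD0
After byte 4 (0x10): reg=0x4E
After byte 5 (0x63): reg=0xC3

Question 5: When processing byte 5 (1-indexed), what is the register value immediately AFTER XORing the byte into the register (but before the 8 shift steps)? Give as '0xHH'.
Answer: 0x2D

Derivation:
Register before byte 5: 0x4E
Byte 5: 0x63
0x4E XOR 0x63 = 0x2D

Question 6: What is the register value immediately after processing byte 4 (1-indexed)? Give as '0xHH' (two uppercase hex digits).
After byte 1 (0x1A): reg=0x19
After byte 2 (0x00): reg=0x4F
After byte 3 (0xBD): reg=0xD0
After byte 4 (0x10): reg=0x4E

Answer: 0x4E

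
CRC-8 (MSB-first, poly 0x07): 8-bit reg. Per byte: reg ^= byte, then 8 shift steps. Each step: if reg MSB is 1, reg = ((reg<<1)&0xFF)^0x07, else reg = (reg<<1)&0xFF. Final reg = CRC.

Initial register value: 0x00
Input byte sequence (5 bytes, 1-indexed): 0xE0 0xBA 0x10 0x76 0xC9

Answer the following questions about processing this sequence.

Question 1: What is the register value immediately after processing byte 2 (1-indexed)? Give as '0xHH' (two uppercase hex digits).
Answer: 0x6C

Derivation:
After byte 1 (0xE0): reg=0xAE
After byte 2 (0xBA): reg=0x6C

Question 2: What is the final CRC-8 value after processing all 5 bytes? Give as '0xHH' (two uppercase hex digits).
After byte 1 (0xE0): reg=0xAE
After byte 2 (0xBA): reg=0x6C
After byte 3 (0x10): reg=0x73
After byte 4 (0x76): reg=0x1B
After byte 5 (0xC9): reg=0x30

Answer: 0x30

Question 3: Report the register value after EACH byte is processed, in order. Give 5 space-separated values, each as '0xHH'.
0xAE 0x6C 0x73 0x1B 0x30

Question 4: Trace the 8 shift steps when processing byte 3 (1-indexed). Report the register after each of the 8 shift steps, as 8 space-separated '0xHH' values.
After byte 1 (0xE0): reg=0xAE
After byte 2 (0xBA): reg=0x6C
Register before byte 3: 0x6C
After XOR with byte 0x10: 0x7C

Answer: 0xF8 0xF7 0xE9 0xD5 0xAD 0x5D 0xBA 0x73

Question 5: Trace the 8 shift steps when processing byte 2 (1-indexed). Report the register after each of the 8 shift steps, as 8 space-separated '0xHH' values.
After byte 1 (0xE0): reg=0xAE
Register before byte 2: 0xAE
After XOR with byte 0xBA: 0x14

Answer: 0x28 0x50 0xA0 0x47 0x8E 0x1B 0x36 0x6C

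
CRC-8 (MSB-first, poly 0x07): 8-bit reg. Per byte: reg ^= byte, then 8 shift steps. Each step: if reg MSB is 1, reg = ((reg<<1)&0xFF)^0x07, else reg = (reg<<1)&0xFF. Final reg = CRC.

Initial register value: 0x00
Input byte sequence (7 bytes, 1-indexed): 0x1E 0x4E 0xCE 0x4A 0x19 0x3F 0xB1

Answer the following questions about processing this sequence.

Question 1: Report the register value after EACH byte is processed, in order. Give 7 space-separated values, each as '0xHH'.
0x5A 0x6C 0x67 0xC3 0x08 0x85 0x8C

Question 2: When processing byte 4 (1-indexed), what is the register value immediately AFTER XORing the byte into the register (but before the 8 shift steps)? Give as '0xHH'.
Answer: 0x2D

Derivation:
Register before byte 4: 0x67
Byte 4: 0x4A
0x67 XOR 0x4A = 0x2D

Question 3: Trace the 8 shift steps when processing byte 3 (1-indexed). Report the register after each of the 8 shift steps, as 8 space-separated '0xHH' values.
Answer: 0x43 0x86 0x0B 0x16 0x2C 0x58 0xB0 0x67

Derivation:
After byte 1 (0x1E): reg=0x5A
After byte 2 (0x4E): reg=0x6C
Register before byte 3: 0x6C
After XOR with byte 0xCE: 0xA2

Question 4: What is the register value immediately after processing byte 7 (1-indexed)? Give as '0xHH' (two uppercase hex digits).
After byte 1 (0x1E): reg=0x5A
After byte 2 (0x4E): reg=0x6C
After byte 3 (0xCE): reg=0x67
After byte 4 (0x4A): reg=0xC3
After byte 5 (0x19): reg=0x08
After byte 6 (0x3F): reg=0x85
After byte 7 (0xB1): reg=0x8C

Answer: 0x8C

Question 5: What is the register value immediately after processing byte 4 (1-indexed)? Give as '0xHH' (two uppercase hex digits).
After byte 1 (0x1E): reg=0x5A
After byte 2 (0x4E): reg=0x6C
After byte 3 (0xCE): reg=0x67
After byte 4 (0x4A): reg=0xC3

Answer: 0xC3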